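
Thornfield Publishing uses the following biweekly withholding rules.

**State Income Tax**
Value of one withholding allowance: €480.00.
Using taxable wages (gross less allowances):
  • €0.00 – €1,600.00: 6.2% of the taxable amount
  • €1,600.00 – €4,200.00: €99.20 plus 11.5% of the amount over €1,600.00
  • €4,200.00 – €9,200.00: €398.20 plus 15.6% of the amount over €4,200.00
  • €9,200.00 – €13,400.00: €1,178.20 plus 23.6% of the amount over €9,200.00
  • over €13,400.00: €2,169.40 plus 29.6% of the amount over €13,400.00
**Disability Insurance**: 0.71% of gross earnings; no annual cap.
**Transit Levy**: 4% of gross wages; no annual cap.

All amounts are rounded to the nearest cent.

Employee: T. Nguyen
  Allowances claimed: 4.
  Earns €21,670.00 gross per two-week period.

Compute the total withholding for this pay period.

€5,069.66

State Income Tax: taxable = €21,670.00 − 4×€480.00 = €19,750.00
  €2,169.40 + 29.6% × (€19,750.00 − €13,400.00) = €2,169.40 + 29.6% × €6,350.00 = €4,049.00
Disability Insurance: 0.71% × €21,670.00 = €153.86
Transit Levy: 4% × €21,670.00 = €866.80
Total: €4,049.00 + €153.86 + €866.80 = €5,069.66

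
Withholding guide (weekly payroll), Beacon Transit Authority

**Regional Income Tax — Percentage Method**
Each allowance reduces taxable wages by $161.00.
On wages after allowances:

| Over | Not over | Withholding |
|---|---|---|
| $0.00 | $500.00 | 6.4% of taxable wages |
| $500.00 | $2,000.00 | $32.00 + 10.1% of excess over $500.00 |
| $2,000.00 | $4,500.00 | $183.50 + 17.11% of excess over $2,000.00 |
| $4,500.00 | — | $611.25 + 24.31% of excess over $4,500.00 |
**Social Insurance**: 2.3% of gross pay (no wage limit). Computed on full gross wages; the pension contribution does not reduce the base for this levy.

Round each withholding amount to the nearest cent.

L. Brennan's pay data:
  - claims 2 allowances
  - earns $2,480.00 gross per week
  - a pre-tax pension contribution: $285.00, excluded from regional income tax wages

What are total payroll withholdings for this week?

Regional Income Tax: taxable = $2,480.00 − $285.00 − 2×$161.00 = $1,873.00
  $32.00 + 10.1% × ($1,873.00 − $500.00) = $32.00 + 10.1% × $1,373.00 = $170.67
Social Insurance: 2.3% × $2,480.00 = $57.04
Total: $170.67 + $57.04 = $227.71

$227.71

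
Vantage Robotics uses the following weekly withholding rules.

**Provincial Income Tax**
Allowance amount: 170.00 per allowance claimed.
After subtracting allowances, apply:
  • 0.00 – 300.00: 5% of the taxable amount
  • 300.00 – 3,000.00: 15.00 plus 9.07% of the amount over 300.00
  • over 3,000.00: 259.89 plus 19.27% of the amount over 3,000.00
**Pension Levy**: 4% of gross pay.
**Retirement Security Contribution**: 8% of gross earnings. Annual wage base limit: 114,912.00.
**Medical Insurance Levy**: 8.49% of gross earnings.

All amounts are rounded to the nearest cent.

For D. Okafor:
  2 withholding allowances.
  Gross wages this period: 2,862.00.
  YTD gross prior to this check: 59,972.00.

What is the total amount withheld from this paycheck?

802.96

Provincial Income Tax: taxable = 2,862.00 − 2×170.00 = 2,522.00
  15.00 + 9.07% × (2,522.00 − 300.00) = 15.00 + 9.07% × 2,222.00 = 216.54
Pension Levy: 4% × 2,862.00 = 114.48
Retirement Security Contribution: 8% × 2,862.00 = 228.96
Medical Insurance Levy: 8.49% × 2,862.00 = 242.98
Total: 216.54 + 114.48 + 228.96 + 242.98 = 802.96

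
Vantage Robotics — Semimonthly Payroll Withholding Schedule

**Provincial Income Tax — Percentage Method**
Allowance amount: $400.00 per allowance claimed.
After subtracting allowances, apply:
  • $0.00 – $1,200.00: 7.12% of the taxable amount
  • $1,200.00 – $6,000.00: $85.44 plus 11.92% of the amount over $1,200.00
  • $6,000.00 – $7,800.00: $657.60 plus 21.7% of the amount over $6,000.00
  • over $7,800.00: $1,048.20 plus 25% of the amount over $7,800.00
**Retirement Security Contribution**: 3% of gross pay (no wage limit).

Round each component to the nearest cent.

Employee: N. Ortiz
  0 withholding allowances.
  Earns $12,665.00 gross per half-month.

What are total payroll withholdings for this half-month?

Provincial Income Tax: taxable = $12,665.00
  $1,048.20 + 25% × ($12,665.00 − $7,800.00) = $1,048.20 + 25% × $4,865.00 = $2,264.45
Retirement Security Contribution: 3% × $12,665.00 = $379.95
Total: $2,264.45 + $379.95 = $2,644.40

$2,644.40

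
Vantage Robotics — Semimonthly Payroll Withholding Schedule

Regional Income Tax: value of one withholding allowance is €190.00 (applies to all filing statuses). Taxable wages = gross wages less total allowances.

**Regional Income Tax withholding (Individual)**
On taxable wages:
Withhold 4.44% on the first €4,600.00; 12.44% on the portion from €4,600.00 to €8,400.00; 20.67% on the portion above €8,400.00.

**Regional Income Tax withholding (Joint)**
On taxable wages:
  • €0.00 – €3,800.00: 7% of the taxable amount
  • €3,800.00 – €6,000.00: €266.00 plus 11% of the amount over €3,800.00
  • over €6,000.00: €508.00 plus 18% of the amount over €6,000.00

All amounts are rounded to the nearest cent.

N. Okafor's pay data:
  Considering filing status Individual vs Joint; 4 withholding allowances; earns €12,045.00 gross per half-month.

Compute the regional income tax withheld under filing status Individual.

€1,273.29

Regional Income Tax (Individual): taxable = €12,045.00 − 4×€190.00 = €11,285.00
  €676.96 + 20.67% × (€11,285.00 − €8,400.00) = €676.96 + 20.67% × €2,885.00 = €1,273.29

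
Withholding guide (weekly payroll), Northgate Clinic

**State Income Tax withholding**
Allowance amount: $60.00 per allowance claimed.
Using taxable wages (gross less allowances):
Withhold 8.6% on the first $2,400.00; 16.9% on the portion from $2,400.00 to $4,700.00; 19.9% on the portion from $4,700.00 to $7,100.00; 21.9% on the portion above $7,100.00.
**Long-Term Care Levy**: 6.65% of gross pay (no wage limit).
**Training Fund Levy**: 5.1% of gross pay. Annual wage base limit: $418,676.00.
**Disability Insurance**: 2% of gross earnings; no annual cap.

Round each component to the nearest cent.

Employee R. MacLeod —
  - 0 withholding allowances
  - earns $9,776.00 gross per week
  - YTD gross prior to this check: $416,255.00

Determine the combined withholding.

State Income Tax: taxable = $9,776.00
  $1,072.70 + 21.9% × ($9,776.00 − $7,100.00) = $1,072.70 + 21.9% × $2,676.00 = $1,658.74
Long-Term Care Levy: 6.65% × $9,776.00 = $650.10
Training Fund Levy: cap $418,676.00 − YTD $416,255.00 = $2,421.00 subject; 5.1% × $2,421.00 = $123.47
Disability Insurance: 2% × $9,776.00 = $195.52
Total: $1,658.74 + $650.10 + $123.47 + $195.52 = $2,627.83

$2,627.83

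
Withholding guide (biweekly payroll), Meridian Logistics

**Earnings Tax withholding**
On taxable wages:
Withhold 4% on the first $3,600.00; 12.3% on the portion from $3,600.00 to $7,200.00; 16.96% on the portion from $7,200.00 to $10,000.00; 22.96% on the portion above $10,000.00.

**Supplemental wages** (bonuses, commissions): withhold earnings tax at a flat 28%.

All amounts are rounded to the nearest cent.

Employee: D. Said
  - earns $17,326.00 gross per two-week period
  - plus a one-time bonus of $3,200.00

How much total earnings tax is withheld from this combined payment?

Earnings Tax: taxable = $17,326.00
  $1,061.68 + 22.96% × ($17,326.00 − $10,000.00) = $1,061.68 + 22.96% × $7,326.00 = $2,743.73
Supplemental (28% flat on bonus): 28% × $3,200.00 = $896.00
Total earnings tax: $2,743.73 + $896.00 = $3,639.73

$3,639.73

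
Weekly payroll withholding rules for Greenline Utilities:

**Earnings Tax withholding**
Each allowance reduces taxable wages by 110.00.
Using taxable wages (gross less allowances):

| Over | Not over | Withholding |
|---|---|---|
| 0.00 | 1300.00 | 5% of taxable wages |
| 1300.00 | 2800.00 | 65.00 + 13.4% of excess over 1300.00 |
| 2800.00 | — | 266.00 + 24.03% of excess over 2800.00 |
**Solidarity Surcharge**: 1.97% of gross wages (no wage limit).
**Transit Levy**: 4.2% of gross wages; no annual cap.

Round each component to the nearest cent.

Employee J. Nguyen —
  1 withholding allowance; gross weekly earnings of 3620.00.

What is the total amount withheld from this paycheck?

Earnings Tax: taxable = 3620.00 − 1×110.00 = 3510.00
  266.00 + 24.03% × (3510.00 − 2800.00) = 266.00 + 24.03% × 710.00 = 436.61
Solidarity Surcharge: 1.97% × 3620.00 = 71.31
Transit Levy: 4.2% × 3620.00 = 152.04
Total: 436.61 + 71.31 + 152.04 = 659.96

659.96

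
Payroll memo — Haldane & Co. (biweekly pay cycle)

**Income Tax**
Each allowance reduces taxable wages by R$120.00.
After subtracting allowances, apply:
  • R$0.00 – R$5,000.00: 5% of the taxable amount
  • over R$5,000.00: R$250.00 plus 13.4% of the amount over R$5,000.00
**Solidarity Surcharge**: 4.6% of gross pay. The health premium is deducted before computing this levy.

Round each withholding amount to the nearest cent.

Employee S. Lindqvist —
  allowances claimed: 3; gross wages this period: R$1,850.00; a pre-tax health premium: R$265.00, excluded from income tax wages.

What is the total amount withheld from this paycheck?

Income Tax: taxable = R$1,850.00 − R$265.00 − 3×R$120.00 = R$1,225.00
  5% × R$1,225.00 = R$61.25
Solidarity Surcharge: 4.6% × R$1,585.00 = R$72.91
Total: R$61.25 + R$72.91 = R$134.16

R$134.16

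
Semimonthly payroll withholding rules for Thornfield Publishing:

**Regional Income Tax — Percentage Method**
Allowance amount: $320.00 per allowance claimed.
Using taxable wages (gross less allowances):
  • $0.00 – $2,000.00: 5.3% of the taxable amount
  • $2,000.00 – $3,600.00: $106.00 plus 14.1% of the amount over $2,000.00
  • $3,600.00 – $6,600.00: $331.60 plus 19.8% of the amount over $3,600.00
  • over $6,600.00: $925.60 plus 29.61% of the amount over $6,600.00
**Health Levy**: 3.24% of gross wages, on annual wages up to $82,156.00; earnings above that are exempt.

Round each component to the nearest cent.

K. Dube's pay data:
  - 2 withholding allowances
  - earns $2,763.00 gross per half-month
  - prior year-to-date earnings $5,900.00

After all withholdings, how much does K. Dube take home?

$2,550.14

Regional Income Tax: taxable = $2,763.00 − 2×$320.00 = $2,123.00
  $106.00 + 14.1% × ($2,123.00 − $2,000.00) = $106.00 + 14.1% × $123.00 = $123.34
Health Levy: 3.24% × $2,763.00 = $89.52
Total withheld: $123.34 + $89.52 = $212.86
Net pay: $2,763.00 − $212.86 = $2,550.14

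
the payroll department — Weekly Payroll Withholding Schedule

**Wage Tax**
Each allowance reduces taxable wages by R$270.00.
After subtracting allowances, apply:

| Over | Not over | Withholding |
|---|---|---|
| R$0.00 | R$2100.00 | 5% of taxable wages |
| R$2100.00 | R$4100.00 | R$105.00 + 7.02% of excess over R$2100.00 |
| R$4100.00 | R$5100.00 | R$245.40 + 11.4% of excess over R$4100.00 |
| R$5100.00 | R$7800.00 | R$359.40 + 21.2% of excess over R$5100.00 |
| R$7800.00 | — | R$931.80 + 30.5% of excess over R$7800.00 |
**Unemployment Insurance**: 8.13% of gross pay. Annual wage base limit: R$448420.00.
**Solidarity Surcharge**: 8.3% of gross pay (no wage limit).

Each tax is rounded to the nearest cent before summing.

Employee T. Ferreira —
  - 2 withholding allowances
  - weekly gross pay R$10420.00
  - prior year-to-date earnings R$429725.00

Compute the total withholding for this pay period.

Wage Tax: taxable = R$10420.00 − 2×R$270.00 = R$9880.00
  R$931.80 + 30.5% × (R$9880.00 − R$7800.00) = R$931.80 + 30.5% × R$2080.00 = R$1566.20
Unemployment Insurance: 8.13% × R$10420.00 = R$847.15
Solidarity Surcharge: 8.3% × R$10420.00 = R$864.86
Total: R$1566.20 + R$847.15 + R$864.86 = R$3278.21

R$3278.21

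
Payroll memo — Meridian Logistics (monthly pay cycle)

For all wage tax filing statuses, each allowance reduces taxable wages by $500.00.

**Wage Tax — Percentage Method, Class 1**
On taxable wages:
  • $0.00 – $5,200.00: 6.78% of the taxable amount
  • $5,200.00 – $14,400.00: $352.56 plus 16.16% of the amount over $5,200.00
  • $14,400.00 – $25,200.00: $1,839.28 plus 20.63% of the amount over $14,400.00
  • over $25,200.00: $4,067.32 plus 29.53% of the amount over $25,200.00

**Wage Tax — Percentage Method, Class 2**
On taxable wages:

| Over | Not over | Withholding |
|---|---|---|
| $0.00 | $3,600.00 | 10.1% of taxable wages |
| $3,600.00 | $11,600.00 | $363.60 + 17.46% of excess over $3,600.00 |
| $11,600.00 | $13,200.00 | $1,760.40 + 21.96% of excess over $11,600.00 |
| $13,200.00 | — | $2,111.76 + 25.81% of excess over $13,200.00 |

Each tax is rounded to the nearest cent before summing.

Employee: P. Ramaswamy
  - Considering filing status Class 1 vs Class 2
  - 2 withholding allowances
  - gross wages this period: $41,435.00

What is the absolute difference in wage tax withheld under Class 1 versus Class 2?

$574.89

Wage Tax (Class 1): taxable = $41,435.00 − 2×$500.00 = $40,435.00
  $4,067.32 + 29.53% × ($40,435.00 − $25,200.00) = $4,067.32 + 29.53% × $15,235.00 = $8,566.22
Wage Tax (Class 2): taxable = $41,435.00 − 2×$500.00 = $40,435.00
  $2,111.76 + 25.81% × ($40,435.00 − $13,200.00) = $2,111.76 + 25.81% × $27,235.00 = $9,141.11
Difference: |$8,566.22 − $9,141.11| = $574.89 (higher under Class 2)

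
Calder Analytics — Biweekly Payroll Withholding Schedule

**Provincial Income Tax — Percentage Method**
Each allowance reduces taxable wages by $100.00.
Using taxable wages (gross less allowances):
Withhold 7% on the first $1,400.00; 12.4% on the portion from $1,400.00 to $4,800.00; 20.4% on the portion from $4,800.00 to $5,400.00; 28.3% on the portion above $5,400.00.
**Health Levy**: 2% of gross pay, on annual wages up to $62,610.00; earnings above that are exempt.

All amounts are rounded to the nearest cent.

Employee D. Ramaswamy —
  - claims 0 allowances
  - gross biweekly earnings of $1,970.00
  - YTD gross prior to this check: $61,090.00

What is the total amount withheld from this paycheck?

Provincial Income Tax: taxable = $1,970.00
  $98.00 + 12.4% × ($1,970.00 − $1,400.00) = $98.00 + 12.4% × $570.00 = $168.68
Health Levy: cap $62,610.00 − YTD $61,090.00 = $1,520.00 subject; 2% × $1,520.00 = $30.40
Total: $168.68 + $30.40 = $199.08

$199.08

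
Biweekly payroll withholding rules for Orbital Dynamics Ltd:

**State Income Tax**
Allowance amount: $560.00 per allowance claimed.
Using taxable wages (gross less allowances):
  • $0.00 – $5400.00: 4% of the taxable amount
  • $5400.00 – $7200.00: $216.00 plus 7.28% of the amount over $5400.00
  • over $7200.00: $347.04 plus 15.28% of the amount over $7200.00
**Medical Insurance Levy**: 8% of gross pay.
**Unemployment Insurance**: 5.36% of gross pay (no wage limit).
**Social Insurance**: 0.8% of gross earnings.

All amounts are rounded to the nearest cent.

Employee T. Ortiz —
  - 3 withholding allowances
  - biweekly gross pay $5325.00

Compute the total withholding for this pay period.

$899.82

State Income Tax: taxable = $5325.00 − 3×$560.00 = $3645.00
  4% × $3645.00 = $145.80
Medical Insurance Levy: 8% × $5325.00 = $426.00
Unemployment Insurance: 5.36% × $5325.00 = $285.42
Social Insurance: 0.8% × $5325.00 = $42.60
Total: $145.80 + $426.00 + $285.42 + $42.60 = $899.82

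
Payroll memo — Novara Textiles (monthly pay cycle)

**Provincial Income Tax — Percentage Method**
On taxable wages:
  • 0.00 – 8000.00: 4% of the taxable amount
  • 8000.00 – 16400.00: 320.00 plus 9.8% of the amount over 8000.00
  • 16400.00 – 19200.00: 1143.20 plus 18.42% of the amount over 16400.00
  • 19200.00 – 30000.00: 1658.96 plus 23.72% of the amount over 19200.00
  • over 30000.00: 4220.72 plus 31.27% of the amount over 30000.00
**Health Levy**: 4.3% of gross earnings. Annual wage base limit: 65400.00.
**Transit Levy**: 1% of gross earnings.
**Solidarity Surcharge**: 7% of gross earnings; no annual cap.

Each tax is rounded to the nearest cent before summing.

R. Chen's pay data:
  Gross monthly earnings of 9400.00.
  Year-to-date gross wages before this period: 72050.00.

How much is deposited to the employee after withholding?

8190.80

Provincial Income Tax: taxable = 9400.00
  320.00 + 9.8% × (9400.00 − 8000.00) = 320.00 + 9.8% × 1400.00 = 457.20
Health Levy: YTD 72050.00 ≥ cap 65400.00 → 0.00
Transit Levy: 1% × 9400.00 = 94.00
Solidarity Surcharge: 7% × 9400.00 = 658.00
Total withheld: 457.20 + 0.00 + 94.00 + 658.00 = 1209.20
Net pay: 9400.00 − 1209.20 = 8190.80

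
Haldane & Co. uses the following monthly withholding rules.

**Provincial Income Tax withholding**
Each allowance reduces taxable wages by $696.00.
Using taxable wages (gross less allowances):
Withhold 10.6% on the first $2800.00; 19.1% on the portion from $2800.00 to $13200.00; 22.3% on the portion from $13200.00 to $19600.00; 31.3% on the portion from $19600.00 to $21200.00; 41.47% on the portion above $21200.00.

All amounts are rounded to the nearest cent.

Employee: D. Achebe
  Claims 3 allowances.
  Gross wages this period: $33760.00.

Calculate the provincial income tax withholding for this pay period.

Provincial Income Tax: taxable = $33760.00 − 3×$696.00 = $31672.00
  $4211.20 + 41.47% × ($31672.00 − $21200.00) = $4211.20 + 41.47% × $10472.00 = $8553.94

$8553.94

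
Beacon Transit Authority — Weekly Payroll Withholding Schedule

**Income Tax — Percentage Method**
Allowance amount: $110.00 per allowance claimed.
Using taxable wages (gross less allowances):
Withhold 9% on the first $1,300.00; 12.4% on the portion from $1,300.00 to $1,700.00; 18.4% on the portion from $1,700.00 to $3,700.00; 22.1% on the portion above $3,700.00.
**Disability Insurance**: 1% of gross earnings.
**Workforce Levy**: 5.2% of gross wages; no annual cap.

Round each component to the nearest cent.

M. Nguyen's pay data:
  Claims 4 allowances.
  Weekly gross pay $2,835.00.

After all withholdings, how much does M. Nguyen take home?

$2,364.75

Income Tax: taxable = $2,835.00 − 4×$110.00 = $2,395.00
  $166.60 + 18.4% × ($2,395.00 − $1,700.00) = $166.60 + 18.4% × $695.00 = $294.48
Disability Insurance: 1% × $2,835.00 = $28.35
Workforce Levy: 5.2% × $2,835.00 = $147.42
Total withheld: $294.48 + $28.35 + $147.42 = $470.25
Net pay: $2,835.00 − $470.25 = $2,364.75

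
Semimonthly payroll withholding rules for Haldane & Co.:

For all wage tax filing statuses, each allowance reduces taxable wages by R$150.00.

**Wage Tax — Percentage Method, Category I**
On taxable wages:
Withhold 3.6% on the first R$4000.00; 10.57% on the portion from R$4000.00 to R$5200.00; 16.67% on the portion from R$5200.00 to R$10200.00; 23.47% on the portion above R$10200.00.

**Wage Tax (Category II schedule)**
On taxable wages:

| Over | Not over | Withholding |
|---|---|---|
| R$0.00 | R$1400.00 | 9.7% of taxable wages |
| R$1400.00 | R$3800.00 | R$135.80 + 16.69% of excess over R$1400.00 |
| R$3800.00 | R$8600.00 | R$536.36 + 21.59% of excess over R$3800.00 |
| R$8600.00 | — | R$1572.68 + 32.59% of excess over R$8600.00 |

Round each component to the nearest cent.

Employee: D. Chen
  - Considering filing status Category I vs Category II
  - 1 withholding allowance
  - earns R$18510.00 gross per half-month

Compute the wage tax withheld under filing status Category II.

Wage Tax (Category II): taxable = R$18510.00 − 1×R$150.00 = R$18360.00
  R$1572.68 + 32.59% × (R$18360.00 − R$8600.00) = R$1572.68 + 32.59% × R$9760.00 = R$4753.46

R$4753.46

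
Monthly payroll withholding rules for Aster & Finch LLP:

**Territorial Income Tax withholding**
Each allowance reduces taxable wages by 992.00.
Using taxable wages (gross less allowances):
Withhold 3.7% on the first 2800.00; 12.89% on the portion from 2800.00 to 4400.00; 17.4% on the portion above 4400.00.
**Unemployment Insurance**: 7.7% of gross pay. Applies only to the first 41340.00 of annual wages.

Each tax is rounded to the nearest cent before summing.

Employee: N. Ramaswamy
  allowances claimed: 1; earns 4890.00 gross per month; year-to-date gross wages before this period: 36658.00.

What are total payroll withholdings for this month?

605.64

Territorial Income Tax: taxable = 4890.00 − 1×992.00 = 3898.00
  103.60 + 12.89% × (3898.00 − 2800.00) = 103.60 + 12.89% × 1098.00 = 245.13
Unemployment Insurance: cap 41340.00 − YTD 36658.00 = 4682.00 subject; 7.7% × 4682.00 = 360.51
Total: 245.13 + 360.51 = 605.64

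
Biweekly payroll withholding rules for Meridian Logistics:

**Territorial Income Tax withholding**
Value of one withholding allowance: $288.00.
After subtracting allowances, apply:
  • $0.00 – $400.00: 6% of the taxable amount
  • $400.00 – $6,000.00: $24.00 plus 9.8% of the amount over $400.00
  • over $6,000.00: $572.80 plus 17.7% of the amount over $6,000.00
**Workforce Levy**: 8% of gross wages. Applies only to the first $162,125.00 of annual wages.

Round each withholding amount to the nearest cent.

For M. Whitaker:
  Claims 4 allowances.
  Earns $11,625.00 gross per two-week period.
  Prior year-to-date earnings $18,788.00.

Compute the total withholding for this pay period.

Territorial Income Tax: taxable = $11,625.00 − 4×$288.00 = $10,473.00
  $572.80 + 17.7% × ($10,473.00 − $6,000.00) = $572.80 + 17.7% × $4,473.00 = $1,364.52
Workforce Levy: 8% × $11,625.00 = $930.00
Total: $1,364.52 + $930.00 = $2,294.52

$2,294.52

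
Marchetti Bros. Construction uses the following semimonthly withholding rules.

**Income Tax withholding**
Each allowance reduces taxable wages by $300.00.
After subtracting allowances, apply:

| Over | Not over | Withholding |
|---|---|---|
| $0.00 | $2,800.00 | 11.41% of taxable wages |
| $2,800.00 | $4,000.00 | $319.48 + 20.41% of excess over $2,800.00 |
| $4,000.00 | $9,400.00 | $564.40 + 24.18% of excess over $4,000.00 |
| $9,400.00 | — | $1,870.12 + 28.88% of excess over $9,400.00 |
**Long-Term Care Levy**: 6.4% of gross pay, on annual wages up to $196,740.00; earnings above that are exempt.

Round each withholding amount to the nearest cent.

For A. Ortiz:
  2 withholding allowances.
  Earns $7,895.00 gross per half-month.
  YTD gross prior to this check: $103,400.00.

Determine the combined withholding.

Income Tax: taxable = $7,895.00 − 2×$300.00 = $7,295.00
  $564.40 + 24.18% × ($7,295.00 − $4,000.00) = $564.40 + 24.18% × $3,295.00 = $1,361.13
Long-Term Care Levy: 6.4% × $7,895.00 = $505.28
Total: $1,361.13 + $505.28 = $1,866.41

$1,866.41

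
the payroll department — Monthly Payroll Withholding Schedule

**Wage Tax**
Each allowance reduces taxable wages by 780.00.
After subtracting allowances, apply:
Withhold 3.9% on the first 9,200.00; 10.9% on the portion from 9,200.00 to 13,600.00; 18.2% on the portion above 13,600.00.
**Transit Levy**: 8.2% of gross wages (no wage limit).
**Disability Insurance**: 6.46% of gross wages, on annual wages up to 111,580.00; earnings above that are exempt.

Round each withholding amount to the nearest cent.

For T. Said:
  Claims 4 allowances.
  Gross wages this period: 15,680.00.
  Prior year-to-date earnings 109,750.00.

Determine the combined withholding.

Wage Tax: taxable = 15,680.00 − 4×780.00 = 12,560.00
  358.80 + 10.9% × (12,560.00 − 9,200.00) = 358.80 + 10.9% × 3,360.00 = 725.04
Transit Levy: 8.2% × 15,680.00 = 1,285.76
Disability Insurance: cap 111,580.00 − YTD 109,750.00 = 1,830.00 subject; 6.46% × 1,830.00 = 118.22
Total: 725.04 + 1,285.76 + 118.22 = 2,129.02

2,129.02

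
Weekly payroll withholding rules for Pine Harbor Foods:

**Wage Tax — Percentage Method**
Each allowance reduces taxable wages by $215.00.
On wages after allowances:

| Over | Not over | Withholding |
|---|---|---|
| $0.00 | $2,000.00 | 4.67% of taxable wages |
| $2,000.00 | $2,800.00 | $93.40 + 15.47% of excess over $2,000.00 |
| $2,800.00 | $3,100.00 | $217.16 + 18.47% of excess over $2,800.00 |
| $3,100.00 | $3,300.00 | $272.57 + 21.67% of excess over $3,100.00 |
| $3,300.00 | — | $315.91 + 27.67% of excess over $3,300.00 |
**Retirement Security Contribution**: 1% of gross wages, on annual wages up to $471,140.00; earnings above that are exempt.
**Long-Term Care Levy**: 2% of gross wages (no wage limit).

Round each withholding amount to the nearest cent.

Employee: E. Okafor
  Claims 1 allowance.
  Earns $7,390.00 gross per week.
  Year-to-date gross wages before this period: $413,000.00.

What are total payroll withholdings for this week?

$1,609.82

Wage Tax: taxable = $7,390.00 − 1×$215.00 = $7,175.00
  $315.91 + 27.67% × ($7,175.00 − $3,300.00) = $315.91 + 27.67% × $3,875.00 = $1,388.12
Retirement Security Contribution: 1% × $7,390.00 = $73.90
Long-Term Care Levy: 2% × $7,390.00 = $147.80
Total: $1,388.12 + $73.90 + $147.80 = $1,609.82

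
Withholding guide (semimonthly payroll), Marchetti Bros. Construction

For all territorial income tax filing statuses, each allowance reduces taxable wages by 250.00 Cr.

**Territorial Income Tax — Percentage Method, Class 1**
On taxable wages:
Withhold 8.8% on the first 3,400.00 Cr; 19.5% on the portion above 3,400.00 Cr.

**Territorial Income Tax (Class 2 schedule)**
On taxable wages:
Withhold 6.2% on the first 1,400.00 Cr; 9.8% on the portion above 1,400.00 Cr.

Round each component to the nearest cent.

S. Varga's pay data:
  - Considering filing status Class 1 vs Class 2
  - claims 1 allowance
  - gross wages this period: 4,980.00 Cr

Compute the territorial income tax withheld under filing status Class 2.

413.14 Cr

Territorial Income Tax (Class 2): taxable = 4,980.00 Cr − 1×250.00 Cr = 4,730.00 Cr
  86.80 Cr + 9.8% × (4,730.00 Cr − 1,400.00 Cr) = 86.80 Cr + 9.8% × 3,330.00 Cr = 413.14 Cr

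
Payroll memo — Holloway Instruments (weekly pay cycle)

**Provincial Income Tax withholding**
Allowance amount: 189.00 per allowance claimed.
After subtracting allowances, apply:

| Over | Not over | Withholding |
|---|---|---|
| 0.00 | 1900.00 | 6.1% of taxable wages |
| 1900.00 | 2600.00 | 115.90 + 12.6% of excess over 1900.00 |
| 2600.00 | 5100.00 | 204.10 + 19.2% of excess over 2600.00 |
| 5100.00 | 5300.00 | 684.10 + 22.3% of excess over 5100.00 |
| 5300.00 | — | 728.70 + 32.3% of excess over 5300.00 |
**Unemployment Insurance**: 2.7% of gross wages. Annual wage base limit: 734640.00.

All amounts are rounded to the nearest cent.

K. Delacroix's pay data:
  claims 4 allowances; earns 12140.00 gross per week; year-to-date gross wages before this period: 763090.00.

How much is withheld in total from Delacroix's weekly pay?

Provincial Income Tax: taxable = 12140.00 − 4×189.00 = 11384.00
  728.70 + 32.3% × (11384.00 − 5300.00) = 728.70 + 32.3% × 6084.00 = 2693.83
Unemployment Insurance: YTD 763090.00 ≥ cap 734640.00 → 0.00
Total: 2693.83 + 0.00 = 2693.83

2693.83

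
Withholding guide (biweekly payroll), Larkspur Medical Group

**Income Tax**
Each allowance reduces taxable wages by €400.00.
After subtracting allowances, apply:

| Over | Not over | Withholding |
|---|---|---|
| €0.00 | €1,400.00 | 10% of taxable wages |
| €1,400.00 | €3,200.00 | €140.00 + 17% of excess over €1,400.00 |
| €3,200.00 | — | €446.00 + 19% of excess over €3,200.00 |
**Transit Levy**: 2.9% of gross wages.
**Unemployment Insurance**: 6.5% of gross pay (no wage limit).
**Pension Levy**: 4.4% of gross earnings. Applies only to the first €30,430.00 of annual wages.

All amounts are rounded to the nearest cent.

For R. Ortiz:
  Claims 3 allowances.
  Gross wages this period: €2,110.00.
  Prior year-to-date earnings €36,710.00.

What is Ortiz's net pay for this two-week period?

€1,820.66

Income Tax: taxable = €2,110.00 − 3×€400.00 = €910.00
  10% × €910.00 = €91.00
Transit Levy: 2.9% × €2,110.00 = €61.19
Unemployment Insurance: 6.5% × €2,110.00 = €137.15
Pension Levy: YTD €36,710.00 ≥ cap €30,430.00 → €0.00
Total withheld: €91.00 + €61.19 + €137.15 + €0.00 = €289.34
Net pay: €2,110.00 − €289.34 = €1,820.66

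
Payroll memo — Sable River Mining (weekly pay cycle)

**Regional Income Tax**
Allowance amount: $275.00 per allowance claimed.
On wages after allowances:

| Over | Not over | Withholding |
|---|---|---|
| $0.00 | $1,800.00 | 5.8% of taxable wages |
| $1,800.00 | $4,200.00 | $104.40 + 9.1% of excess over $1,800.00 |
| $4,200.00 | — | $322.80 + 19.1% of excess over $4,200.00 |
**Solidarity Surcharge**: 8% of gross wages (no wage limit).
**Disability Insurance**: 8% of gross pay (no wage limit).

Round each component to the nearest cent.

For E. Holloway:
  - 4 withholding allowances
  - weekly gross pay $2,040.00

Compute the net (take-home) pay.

$1,659.08

Regional Income Tax: taxable = $2,040.00 − 4×$275.00 = $940.00
  5.8% × $940.00 = $54.52
Solidarity Surcharge: 8% × $2,040.00 = $163.20
Disability Insurance: 8% × $2,040.00 = $163.20
Total withheld: $54.52 + $163.20 + $163.20 = $380.92
Net pay: $2,040.00 − $380.92 = $1,659.08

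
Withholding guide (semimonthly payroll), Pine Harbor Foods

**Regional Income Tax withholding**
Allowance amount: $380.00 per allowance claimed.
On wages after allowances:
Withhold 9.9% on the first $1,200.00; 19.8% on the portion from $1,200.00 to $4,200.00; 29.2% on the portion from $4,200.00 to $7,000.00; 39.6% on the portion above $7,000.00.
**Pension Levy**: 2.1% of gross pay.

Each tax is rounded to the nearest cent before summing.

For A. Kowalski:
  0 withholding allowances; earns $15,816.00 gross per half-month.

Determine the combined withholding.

Regional Income Tax: taxable = $15,816.00
  $1,530.40 + 39.6% × ($15,816.00 − $7,000.00) = $1,530.40 + 39.6% × $8,816.00 = $5,021.54
Pension Levy: 2.1% × $15,816.00 = $332.14
Total: $5,021.54 + $332.14 = $5,353.68

$5,353.68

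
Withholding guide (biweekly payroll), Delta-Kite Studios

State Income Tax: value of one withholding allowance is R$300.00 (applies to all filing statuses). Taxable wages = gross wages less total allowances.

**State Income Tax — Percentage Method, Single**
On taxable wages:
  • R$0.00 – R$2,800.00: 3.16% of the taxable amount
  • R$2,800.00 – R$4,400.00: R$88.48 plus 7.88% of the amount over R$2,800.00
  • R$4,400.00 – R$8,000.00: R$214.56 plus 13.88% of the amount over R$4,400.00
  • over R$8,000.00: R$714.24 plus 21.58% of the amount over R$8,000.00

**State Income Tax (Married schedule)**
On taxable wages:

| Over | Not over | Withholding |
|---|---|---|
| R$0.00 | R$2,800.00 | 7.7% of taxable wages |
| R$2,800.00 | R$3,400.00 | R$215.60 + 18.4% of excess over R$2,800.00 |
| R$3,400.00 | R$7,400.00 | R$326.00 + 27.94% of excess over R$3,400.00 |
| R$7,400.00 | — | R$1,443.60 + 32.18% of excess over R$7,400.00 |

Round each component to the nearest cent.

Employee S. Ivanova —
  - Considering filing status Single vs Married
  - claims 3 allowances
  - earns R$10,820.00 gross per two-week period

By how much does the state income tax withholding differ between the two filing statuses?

State Income Tax (Single): taxable = R$10,820.00 − 3×R$300.00 = R$9,920.00
  R$714.24 + 21.58% × (R$9,920.00 − R$8,000.00) = R$714.24 + 21.58% × R$1,920.00 = R$1,128.58
State Income Tax (Married): taxable = R$10,820.00 − 3×R$300.00 = R$9,920.00
  R$1,443.60 + 32.18% × (R$9,920.00 − R$7,400.00) = R$1,443.60 + 32.18% × R$2,520.00 = R$2,254.54
Difference: |R$1,128.58 − R$2,254.54| = R$1,125.96 (higher under Married)

R$1,125.96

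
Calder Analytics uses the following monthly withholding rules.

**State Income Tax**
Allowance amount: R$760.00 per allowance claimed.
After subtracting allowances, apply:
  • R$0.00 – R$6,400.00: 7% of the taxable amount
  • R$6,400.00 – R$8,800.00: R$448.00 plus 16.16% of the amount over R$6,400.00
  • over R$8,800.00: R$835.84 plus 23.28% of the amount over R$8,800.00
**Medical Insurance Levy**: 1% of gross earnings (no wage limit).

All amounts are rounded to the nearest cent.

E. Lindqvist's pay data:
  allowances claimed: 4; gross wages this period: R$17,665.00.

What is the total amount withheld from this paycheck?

State Income Tax: taxable = R$17,665.00 − 4×R$760.00 = R$14,625.00
  R$835.84 + 23.28% × (R$14,625.00 − R$8,800.00) = R$835.84 + 23.28% × R$5,825.00 = R$2,191.90
Medical Insurance Levy: 1% × R$17,665.00 = R$176.65
Total: R$2,191.90 + R$176.65 = R$2,368.55

R$2,368.55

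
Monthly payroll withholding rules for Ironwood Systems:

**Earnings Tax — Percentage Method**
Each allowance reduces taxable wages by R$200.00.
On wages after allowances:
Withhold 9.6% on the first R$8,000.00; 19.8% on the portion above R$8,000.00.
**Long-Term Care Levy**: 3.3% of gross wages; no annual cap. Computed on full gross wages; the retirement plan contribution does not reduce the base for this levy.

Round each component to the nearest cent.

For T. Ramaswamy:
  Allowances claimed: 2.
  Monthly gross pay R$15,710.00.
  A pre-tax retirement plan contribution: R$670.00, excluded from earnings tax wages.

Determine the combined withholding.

R$2,601.15

Earnings Tax: taxable = R$15,710.00 − R$670.00 − 2×R$200.00 = R$14,640.00
  R$768.00 + 19.8% × (R$14,640.00 − R$8,000.00) = R$768.00 + 19.8% × R$6,640.00 = R$2,082.72
Long-Term Care Levy: 3.3% × R$15,710.00 = R$518.43
Total: R$2,082.72 + R$518.43 = R$2,601.15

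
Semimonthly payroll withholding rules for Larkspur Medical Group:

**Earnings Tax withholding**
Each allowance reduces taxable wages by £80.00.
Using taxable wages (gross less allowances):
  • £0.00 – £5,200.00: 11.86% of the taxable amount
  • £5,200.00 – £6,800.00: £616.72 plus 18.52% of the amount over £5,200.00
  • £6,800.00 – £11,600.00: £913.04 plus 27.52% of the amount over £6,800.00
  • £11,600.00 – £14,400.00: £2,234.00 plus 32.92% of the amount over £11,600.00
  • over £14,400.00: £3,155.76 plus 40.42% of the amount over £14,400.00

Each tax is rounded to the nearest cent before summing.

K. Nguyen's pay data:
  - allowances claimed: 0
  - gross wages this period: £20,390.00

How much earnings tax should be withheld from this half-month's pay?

£5,576.92

Earnings Tax: taxable = £20,390.00
  £3,155.76 + 40.42% × (£20,390.00 − £14,400.00) = £3,155.76 + 40.42% × £5,990.00 = £5,576.92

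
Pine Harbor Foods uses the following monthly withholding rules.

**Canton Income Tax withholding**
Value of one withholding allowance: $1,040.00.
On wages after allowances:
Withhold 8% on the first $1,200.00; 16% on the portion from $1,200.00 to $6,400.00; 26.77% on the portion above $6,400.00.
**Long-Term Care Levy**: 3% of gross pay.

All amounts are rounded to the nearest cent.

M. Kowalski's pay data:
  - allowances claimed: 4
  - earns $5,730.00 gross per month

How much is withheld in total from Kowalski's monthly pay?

Canton Income Tax: taxable = $5,730.00 − 4×$1,040.00 = $1,570.00
  $96.00 + 16% × ($1,570.00 − $1,200.00) = $96.00 + 16% × $370.00 = $155.20
Long-Term Care Levy: 3% × $5,730.00 = $171.90
Total: $155.20 + $171.90 = $327.10

$327.10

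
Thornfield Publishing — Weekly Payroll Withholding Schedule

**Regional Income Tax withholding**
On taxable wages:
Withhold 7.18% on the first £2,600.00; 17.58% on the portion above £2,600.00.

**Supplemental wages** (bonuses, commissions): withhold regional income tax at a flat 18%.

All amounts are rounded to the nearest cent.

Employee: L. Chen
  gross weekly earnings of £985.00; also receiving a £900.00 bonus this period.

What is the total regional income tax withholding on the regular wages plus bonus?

£232.72

Regional Income Tax: taxable = £985.00
  7.18% × £985.00 = £70.72
Supplemental (18% flat on bonus): 18% × £900.00 = £162.00
Total regional income tax: £70.72 + £162.00 = £232.72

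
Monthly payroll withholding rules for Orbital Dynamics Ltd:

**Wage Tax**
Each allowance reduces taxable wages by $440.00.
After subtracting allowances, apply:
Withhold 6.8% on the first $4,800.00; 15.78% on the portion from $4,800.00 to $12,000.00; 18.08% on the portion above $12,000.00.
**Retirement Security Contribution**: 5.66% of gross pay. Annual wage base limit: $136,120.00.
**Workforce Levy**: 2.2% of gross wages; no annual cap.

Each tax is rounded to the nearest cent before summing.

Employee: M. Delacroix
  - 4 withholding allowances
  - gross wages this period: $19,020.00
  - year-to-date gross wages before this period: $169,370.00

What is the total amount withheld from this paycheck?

Wage Tax: taxable = $19,020.00 − 4×$440.00 = $17,260.00
  $1,462.56 + 18.08% × ($17,260.00 − $12,000.00) = $1,462.56 + 18.08% × $5,260.00 = $2,413.57
Retirement Security Contribution: YTD $169,370.00 ≥ cap $136,120.00 → $0.00
Workforce Levy: 2.2% × $19,020.00 = $418.44
Total: $2,413.57 + $0.00 + $418.44 = $2,832.01

$2,832.01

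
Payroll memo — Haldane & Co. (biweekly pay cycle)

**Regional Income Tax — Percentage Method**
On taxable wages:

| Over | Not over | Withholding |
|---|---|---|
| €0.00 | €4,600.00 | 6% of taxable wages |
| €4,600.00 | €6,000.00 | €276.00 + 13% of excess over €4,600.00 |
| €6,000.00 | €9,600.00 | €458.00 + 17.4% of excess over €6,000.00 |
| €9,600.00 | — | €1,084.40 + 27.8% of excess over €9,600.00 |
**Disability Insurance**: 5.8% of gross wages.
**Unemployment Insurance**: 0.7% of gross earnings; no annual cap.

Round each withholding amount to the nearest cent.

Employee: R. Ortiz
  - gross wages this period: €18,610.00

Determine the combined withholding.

Regional Income Tax: taxable = €18,610.00
  €1,084.40 + 27.8% × (€18,610.00 − €9,600.00) = €1,084.40 + 27.8% × €9,010.00 = €3,589.18
Disability Insurance: 5.8% × €18,610.00 = €1,079.38
Unemployment Insurance: 0.7% × €18,610.00 = €130.27
Total: €3,589.18 + €1,079.38 + €130.27 = €4,798.83

€4,798.83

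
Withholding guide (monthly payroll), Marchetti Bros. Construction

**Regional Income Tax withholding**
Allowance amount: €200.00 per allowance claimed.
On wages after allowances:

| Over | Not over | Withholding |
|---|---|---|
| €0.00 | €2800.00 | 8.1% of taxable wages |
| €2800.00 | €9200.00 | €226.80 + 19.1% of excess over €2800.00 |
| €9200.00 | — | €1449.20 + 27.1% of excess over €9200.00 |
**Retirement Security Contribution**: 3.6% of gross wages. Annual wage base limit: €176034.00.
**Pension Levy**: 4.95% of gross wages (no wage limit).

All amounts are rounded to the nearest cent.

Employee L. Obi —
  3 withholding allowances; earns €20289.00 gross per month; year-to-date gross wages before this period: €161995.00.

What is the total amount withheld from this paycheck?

€5801.43

Regional Income Tax: taxable = €20289.00 − 3×€200.00 = €19689.00
  €1449.20 + 27.1% × (€19689.00 − €9200.00) = €1449.20 + 27.1% × €10489.00 = €4291.72
Retirement Security Contribution: cap €176034.00 − YTD €161995.00 = €14039.00 subject; 3.6% × €14039.00 = €505.40
Pension Levy: 4.95% × €20289.00 = €1004.31
Total: €4291.72 + €505.40 + €1004.31 = €5801.43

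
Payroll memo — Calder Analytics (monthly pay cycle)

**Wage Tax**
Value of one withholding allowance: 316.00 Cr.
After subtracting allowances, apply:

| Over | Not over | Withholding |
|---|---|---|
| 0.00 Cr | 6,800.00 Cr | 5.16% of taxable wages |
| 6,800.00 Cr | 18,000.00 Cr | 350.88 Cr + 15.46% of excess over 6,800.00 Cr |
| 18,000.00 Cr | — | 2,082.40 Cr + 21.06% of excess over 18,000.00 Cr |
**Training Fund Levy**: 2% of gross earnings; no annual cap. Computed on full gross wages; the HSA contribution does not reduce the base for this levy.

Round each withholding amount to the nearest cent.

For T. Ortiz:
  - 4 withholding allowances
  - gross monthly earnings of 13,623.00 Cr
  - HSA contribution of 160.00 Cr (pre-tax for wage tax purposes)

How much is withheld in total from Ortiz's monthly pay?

1,458.03 Cr

Wage Tax: taxable = 13,623.00 Cr − 160.00 Cr − 4×316.00 Cr = 12,199.00 Cr
  350.88 Cr + 15.46% × (12,199.00 Cr − 6,800.00 Cr) = 350.88 Cr + 15.46% × 5,399.00 Cr = 1,185.57 Cr
Training Fund Levy: 2% × 13,623.00 Cr = 272.46 Cr
Total: 1,185.57 Cr + 272.46 Cr = 1,458.03 Cr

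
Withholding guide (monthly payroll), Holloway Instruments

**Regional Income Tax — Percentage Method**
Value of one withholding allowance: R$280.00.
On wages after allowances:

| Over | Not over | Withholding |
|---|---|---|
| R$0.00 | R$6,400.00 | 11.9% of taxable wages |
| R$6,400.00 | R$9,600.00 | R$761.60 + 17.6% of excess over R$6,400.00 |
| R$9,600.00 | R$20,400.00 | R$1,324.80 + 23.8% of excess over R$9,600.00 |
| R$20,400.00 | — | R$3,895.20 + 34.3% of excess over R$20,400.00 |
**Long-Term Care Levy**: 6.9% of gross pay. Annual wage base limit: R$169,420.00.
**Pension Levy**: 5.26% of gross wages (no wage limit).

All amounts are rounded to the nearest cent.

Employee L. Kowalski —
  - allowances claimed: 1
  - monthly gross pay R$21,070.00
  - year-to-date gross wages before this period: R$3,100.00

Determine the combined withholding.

R$6,591.08

Regional Income Tax: taxable = R$21,070.00 − 1×R$280.00 = R$20,790.00
  R$3,895.20 + 34.3% × (R$20,790.00 − R$20,400.00) = R$3,895.20 + 34.3% × R$390.00 = R$4,028.97
Long-Term Care Levy: 6.9% × R$21,070.00 = R$1,453.83
Pension Levy: 5.26% × R$21,070.00 = R$1,108.28
Total: R$4,028.97 + R$1,453.83 + R$1,108.28 = R$6,591.08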